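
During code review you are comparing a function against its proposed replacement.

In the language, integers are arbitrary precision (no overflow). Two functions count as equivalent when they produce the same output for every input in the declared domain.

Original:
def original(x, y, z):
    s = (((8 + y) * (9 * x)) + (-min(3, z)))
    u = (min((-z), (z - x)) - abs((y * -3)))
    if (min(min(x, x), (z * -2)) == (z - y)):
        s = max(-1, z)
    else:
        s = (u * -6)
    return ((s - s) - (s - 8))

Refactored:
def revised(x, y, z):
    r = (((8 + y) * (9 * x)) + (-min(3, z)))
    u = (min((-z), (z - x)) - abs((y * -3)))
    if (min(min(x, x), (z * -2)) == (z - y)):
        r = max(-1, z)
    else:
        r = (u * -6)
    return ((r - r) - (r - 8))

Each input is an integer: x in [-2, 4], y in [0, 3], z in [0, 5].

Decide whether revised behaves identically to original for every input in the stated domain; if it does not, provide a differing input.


Changes here: local variable names differ; the full 168-point sweep finds no disagreement.
verdict: equivalent


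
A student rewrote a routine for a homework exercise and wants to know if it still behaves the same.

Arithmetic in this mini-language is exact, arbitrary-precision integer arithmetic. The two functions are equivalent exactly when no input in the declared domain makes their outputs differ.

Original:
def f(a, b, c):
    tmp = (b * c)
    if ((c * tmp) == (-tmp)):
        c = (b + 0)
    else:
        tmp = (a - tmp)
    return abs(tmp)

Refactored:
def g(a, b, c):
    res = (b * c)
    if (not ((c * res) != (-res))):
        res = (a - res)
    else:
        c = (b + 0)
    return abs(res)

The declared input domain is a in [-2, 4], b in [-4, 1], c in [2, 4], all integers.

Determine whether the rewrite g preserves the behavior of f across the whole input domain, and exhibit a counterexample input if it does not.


These are not equivalent — on a=-2, b=-4, c=2 the outputs split (6 vs 8).
f: tmp = -8; ((c * tmp) == (-tmp)) -> false; tmp = 6; return 6
g: res = -8; (not ((c * res) != (-res))) -> false; c = -4; return 8
verdict: not equivalent; witness: a=-2, b=-4, c=2


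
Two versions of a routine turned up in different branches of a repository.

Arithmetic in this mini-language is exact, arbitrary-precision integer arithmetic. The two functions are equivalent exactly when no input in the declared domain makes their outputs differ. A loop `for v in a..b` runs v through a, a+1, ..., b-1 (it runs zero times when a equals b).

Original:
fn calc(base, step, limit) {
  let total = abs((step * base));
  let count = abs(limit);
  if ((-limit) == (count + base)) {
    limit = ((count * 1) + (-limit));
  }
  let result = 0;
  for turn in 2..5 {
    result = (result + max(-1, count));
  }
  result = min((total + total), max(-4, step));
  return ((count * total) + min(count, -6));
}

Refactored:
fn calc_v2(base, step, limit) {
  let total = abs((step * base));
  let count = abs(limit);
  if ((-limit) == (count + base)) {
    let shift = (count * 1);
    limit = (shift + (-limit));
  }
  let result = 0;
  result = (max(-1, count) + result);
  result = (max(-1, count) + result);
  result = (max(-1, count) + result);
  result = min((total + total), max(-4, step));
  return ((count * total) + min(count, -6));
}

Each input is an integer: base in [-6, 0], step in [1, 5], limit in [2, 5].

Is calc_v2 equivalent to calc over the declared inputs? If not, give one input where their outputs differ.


This is a faithful refactor — loop structure differs; also local variable names differ; also min/max/abs usage differs; also constant usage differs; also statement counts differ; also arithmetic usage differs, but the computed results match everywhere.
As a probe, take base=-5, step=1, limit=3: calc runs total := 5 | count := 3 | ((-limit) == (count + base)): false | result := 0 | iter turn=2: | result := 3 | iter turn=3: | result := 6 | iter turn=4: | result := 9 | result := 1 | result 9; calc_v2 runs total := 5 | count := 3 | ((-limit) == (count + base)): false | result := 0 | result := 3 | result := 6 | result := 9 | result := 1 | result 9; both end at 9.
Every one of the 140 inputs gives matching results.
verdict: equivalent


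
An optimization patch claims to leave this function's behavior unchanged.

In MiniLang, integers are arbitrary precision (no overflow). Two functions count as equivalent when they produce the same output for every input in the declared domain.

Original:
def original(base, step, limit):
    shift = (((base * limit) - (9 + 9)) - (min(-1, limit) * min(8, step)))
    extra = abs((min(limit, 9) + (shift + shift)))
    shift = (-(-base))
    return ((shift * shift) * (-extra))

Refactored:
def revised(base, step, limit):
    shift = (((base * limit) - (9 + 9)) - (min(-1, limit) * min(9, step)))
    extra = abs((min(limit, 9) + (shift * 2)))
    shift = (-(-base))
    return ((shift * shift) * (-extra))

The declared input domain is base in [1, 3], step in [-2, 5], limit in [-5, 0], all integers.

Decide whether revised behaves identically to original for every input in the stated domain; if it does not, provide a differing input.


Equivalent. The suspicious edit (`8` became `9`) never changes the result for any input inside the declared domain.
Sweeping the whole domain (144 inputs) finds no disagreement.
Spot check at base=3, step=-1, limit=0 — original: shift=-19, then extra=38, then shift=3, then returns -342. revised: shift=-19, then extra=38, then shift=3, then returns -342. Both give -342.
verdict: equivalent


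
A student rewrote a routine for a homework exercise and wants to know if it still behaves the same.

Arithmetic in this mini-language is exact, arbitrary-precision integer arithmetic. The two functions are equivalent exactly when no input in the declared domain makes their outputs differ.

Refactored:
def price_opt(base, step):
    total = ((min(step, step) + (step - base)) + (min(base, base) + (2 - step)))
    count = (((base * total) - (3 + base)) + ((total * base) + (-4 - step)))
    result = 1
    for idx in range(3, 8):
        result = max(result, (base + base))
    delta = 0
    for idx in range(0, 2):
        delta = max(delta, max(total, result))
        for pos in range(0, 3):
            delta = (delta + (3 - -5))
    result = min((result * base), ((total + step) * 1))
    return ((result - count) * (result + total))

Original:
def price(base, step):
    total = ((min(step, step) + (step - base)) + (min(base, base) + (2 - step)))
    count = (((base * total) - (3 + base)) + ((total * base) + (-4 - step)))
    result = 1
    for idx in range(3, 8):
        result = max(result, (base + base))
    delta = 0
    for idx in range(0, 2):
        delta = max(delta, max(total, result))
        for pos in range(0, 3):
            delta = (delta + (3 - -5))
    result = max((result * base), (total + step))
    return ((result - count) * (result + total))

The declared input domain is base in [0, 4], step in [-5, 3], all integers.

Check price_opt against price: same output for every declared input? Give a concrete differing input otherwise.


Take base=0, step=-5.
price: total = -3; count = -2; result = 1; [idx=3]; result = 1; [idx=4]; result = 1; [idx=5]; result = 1; [idx=6]; result = 1; [idx=7]; result = 1; delta = 0; [idx=0]; delta = 1; [pos=0]; delta = 9; [pos=1]; delta = 17; [pos=2]; delta = 25; [idx=1]; delta = 25; [pos=0]; delta = 33; [pos=1]; delta = 41; [pos=2]; delta = 49; result = 0; return -6
price_opt: total = -3; count = -2; result = 1; [idx=3]; result = 1; [idx=4]; result = 1; [idx=5]; result = 1; [idx=6]; result = 1; [idx=7]; result = 1; delta = 0; [idx=0]; delta = 1; [pos=0]; delta = 9; [pos=1]; delta = 17; [pos=2]; delta = 25; [idx=1]; delta = 25; [pos=0]; delta = 33; [pos=1]; delta = 41; [pos=2]; delta = 49; result = -8; return 66
-6 and 66 differ, so these are not the same function on this domain.
verdict: not equivalent; witness: base=0, step=-5


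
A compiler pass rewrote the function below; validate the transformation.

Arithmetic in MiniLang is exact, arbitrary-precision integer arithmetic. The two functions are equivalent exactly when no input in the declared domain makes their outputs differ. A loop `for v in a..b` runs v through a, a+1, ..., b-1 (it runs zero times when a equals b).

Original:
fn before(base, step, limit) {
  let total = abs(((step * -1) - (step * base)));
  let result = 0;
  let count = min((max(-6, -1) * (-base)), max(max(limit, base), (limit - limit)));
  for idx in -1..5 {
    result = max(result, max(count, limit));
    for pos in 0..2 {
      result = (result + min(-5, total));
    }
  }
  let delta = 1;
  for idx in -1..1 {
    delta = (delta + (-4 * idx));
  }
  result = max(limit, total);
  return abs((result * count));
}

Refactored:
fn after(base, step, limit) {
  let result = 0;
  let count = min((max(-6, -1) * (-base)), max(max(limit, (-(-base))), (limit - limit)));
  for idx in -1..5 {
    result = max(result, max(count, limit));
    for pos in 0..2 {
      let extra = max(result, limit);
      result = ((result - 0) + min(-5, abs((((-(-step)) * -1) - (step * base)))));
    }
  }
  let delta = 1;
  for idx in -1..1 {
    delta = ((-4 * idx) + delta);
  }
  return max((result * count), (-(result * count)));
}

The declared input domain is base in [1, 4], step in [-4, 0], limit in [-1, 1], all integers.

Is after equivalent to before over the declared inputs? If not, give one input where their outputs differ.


Evaluate both at base=1, step=-4, limit=-1.
before: total := 8 | result := 0 | count := 1 | iter idx=-1: | result := 1 | iter pos=0: | result := -4 | iter pos=1: | result := -9 | iter idx=0: | result := 1 | iter pos=0: | result := -4 | iter pos=1: | result := -9 | iter idx=1: | result := 1 | iter pos=0: | result := -4 | iter pos=1: | result := -9 | iter idx=2: | result := 1 | iter pos=0: | result := -4 | iter pos=1: | result := -9 | iter idx=3: | result := 1 | iter pos=0: | result := -4 | iter pos=1: | result := -9 | iter idx=4: | result := 1 | iter pos=0: | result := -4 | iter pos=1: | result := -9 | delta := 1 | iter idx=-1: | delta := 5 | iter idx=0: | delta := 5 | result := 8 | result 8
after: result := 0 | count := 1 | iter idx=-1: | result := 1 | iter pos=0: | extra := 1 | result := -4 | iter pos=1: | extra := -1 | result := -9 | iter idx=0: | result := 1 | iter pos=0: | extra := 1 | result := -4 | iter pos=1: | extra := -1 | result := -9 | iter idx=1: | result := 1 | iter pos=0: | extra := 1 | result := -4 | iter pos=1: | extra := -1 | result := -9 | iter idx=2: | result := 1 | iter pos=0: | extra := 1 | result := -4 | iter pos=1: | extra := -1 | result := -9 | iter idx=3: | result := 1 | iter pos=0: | extra := 1 | result := -4 | iter pos=1: | extra := -1 | result := -9 | iter idx=4: | result := 1 | iter pos=0: | extra := 1 | result := -4 | iter pos=1: | extra := -1 | result := -9 | delta := 1 | iter idx=-1: | delta := 5 | iter idx=0: | delta := 5 | result 9
8 vs 9 — the two versions disagree here.
verdict: not equivalent; witness: base=1, step=-4, limit=-1


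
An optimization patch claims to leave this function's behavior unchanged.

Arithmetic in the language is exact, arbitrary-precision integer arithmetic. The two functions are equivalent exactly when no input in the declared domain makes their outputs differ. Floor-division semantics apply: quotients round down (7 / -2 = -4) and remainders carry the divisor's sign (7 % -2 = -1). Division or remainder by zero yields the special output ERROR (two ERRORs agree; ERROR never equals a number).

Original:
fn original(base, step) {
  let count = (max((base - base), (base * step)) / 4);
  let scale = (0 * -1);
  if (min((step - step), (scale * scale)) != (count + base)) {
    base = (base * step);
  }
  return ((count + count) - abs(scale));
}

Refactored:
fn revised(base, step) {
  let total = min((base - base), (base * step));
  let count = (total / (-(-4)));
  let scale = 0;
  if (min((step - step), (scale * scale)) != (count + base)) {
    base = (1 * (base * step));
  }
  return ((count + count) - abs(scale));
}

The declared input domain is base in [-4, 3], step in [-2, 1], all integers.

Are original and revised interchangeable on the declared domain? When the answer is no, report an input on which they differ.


Not equivalent: base=-4, step=-2 separates them (4 vs 0).
original: count = 2; scale = 0; (min((step - step), (scale * scale)) != (count + base)) -> true; base = 8; return 4
revised: total = 0; count = 0; scale = 0; (min((step - step), (scale * scale)) != (count + base)) -> true; base = 8; return 0
verdict: not equivalent; witness: base=-4, step=-2


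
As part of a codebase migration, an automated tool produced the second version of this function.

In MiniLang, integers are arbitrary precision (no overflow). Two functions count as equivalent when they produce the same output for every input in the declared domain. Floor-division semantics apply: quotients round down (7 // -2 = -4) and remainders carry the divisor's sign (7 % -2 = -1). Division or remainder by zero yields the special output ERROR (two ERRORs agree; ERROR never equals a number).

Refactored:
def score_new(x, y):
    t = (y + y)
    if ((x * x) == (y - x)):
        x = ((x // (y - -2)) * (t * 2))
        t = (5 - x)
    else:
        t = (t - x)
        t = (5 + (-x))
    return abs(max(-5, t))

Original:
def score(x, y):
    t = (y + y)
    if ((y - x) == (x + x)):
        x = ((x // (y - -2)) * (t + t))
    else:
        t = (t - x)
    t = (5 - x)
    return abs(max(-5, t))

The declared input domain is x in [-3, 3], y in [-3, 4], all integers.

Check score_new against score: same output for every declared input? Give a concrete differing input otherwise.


The rewrite breaks on x=-2, y=2, where the results are 7 and 13.
score: t = 4; ((y - x) == (x + x)) -> false; t = 6; t = 7; return 7
score_new: t = 4; ((x * x) == (y - x)) -> true; x = -8; t = 13; return 13
verdict: not equivalent; witness: x=-2, y=2


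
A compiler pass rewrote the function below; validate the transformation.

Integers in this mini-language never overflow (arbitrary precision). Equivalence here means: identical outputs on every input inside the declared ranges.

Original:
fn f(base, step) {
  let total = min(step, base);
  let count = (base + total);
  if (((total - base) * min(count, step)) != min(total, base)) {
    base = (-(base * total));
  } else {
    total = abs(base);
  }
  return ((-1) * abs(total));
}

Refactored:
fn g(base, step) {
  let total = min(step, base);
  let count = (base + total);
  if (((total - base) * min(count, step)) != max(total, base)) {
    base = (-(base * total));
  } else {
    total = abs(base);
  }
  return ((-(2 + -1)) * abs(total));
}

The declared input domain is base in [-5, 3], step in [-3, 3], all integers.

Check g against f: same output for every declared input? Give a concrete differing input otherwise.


base=1, step=0 yields -1 from f but 0 from g.
verdict: not equivalent; witness: base=1, step=0


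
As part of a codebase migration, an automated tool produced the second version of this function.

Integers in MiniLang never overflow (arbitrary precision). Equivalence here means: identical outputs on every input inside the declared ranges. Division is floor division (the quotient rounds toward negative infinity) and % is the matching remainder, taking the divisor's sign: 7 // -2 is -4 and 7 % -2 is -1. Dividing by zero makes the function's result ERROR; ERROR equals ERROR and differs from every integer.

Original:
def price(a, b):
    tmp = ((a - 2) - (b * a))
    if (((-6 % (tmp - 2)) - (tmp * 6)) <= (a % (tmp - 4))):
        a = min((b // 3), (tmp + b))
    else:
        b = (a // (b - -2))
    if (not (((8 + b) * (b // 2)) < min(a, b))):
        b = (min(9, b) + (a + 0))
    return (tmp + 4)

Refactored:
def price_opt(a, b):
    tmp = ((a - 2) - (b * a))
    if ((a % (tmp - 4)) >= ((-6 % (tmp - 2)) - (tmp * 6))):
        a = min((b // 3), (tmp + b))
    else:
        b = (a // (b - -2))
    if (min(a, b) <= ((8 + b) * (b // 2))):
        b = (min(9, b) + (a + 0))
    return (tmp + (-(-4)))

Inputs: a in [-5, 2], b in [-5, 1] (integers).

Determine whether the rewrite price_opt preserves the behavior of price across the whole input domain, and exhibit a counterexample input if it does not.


Equivalent — the differences include comparison usage differs, boolean connective usage differs, yet no declared input distinguishes the two.
As a probe, take a=2, b=-2: price runs tmp := 4 | divide-by-zero, output ERROR; price_opt runs tmp := 4 | divide-by-zero, output ERROR; both end at ERROR.
Every one of the 56 inputs gives matching results.
verdict: equivalent


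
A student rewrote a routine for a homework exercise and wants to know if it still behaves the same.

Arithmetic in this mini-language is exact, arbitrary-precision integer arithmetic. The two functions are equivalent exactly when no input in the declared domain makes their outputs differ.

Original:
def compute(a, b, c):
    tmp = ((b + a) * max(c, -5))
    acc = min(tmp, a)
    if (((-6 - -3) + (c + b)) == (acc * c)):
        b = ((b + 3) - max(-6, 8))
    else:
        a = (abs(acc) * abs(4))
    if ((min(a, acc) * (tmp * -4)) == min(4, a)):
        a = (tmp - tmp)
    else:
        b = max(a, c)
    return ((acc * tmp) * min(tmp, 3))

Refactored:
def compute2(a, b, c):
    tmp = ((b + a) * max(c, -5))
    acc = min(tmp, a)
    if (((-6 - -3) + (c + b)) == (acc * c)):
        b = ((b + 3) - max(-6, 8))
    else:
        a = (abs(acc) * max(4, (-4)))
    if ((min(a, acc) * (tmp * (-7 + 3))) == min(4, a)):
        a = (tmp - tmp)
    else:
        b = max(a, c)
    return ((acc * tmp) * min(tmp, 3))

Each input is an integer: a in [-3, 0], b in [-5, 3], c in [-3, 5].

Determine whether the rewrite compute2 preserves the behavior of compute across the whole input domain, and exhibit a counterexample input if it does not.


The two are interchangeable: constant usage differs; min/max/abs usage differs; arithmetic usage differs, and every declared input agrees.
Tracing a=0, b=-2, c=2: compute: tmp = -4; acc = -4; (((-6 - -3) + (c + b)) == (acc * c)) -> false; a = 16; ((min(a, acc) * (tmp * -4)) == min(4, a)) -> false; b = 16; return -64 | compute2: tmp = -4; acc = -4; (((-6 - -3) + (c + b)) == (acc * c)) -> false; a = 16; ((min(a, acc) * (tmp * (-7 + 3))) == min(4, a)) -> false; b = 16; return -64 — matching result -64.
An exhaustive pass over the 324 declared inputs shows identical outputs.
verdict: equivalent


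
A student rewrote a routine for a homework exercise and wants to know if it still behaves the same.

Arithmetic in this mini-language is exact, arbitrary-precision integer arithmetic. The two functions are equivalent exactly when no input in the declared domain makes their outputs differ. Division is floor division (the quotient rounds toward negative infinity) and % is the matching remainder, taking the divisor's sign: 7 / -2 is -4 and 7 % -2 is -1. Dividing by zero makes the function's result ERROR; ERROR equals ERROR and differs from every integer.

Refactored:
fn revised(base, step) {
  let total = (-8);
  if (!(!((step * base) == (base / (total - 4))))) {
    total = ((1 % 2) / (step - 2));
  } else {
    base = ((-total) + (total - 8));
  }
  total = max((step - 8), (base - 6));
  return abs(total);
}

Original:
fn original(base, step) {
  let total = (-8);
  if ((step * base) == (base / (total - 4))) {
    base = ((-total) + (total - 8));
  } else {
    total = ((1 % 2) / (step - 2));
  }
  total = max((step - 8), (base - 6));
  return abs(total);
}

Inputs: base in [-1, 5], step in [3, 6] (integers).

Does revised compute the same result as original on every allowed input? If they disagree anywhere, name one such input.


Try base=2, step=3.
original: total=-8, then ((step * base) == (base / (total - 4))) is false, then total=1, then total=-4, then returns 4
revised: total=-8, then (!(!((step * base) == (base / (total - 4))))) is false, then base=-8, then total=-5, then returns 5
4 != 5, so the rewrite changes behavior.
verdict: not equivalent; witness: base=2, step=3


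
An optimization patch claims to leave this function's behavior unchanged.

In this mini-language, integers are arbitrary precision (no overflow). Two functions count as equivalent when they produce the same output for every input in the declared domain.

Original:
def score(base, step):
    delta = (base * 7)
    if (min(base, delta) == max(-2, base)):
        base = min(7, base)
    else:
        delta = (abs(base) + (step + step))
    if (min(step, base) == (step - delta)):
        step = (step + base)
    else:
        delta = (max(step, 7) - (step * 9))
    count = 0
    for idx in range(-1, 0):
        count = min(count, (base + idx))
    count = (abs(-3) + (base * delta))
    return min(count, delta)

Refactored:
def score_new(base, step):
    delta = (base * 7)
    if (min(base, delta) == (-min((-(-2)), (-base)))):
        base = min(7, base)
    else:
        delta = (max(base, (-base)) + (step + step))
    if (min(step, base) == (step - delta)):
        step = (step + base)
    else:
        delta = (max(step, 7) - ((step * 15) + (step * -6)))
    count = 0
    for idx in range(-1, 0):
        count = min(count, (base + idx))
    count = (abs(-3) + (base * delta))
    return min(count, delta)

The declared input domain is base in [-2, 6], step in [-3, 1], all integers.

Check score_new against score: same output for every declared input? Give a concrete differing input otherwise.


Changes here: arithmetic usage differs, plus min/max/abs usage differs, plus constant usage differs; the full 45-point sweep finds no disagreement.
verdict: equivalent


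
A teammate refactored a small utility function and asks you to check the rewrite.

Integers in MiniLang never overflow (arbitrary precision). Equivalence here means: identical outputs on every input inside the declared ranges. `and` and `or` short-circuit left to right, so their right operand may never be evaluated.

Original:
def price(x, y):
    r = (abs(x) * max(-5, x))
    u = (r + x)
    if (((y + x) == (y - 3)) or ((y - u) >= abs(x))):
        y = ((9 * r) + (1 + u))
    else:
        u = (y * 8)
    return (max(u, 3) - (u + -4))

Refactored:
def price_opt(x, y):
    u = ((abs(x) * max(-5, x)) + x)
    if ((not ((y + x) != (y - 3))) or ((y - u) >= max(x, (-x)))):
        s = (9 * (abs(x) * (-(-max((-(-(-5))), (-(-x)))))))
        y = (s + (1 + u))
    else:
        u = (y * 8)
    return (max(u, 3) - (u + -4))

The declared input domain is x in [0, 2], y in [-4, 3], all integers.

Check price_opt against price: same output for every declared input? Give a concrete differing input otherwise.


The two are interchangeable: min/max/abs usage differs; and constant usage differs; and comparison usage differs; and arithmetic usage differs; and local variable names differ; and boolean connective usage differs, and every declared input agrees.
Tracing x=2, y=-3: price: r := 4 | u := 6 | (((y + x) == (y - 3)) or ((y - u) >= abs(x))): false | u := -24 | result 31 | price_opt: u := 6 | ((not ((y + x) != (y - 3))) or ((y - u) >= max(x, (-x)))): false | u := -24 | result 31 — matching result 31.
Checked all 24 inputs in the declared domain: the outputs agree on every one.
verdict: equivalent


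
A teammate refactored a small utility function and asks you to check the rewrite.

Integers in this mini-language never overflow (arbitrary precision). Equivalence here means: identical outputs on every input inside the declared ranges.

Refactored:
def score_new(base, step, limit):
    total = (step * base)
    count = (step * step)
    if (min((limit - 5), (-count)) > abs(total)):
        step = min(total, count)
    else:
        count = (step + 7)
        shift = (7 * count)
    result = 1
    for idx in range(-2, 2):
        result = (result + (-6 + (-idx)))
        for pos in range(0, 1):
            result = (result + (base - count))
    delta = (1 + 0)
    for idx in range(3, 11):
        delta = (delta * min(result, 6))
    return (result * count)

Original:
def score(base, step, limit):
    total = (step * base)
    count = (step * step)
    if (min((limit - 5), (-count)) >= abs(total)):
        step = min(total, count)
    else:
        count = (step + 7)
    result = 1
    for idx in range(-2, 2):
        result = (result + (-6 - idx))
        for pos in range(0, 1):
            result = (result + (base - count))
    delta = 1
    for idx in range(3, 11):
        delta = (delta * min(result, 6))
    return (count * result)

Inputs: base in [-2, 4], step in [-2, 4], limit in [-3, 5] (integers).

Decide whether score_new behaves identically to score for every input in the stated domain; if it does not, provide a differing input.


base=-2, step=0, limit=5 yields 0 from score but -399 from score_new.
verdict: not equivalent; witness: base=-2, step=0, limit=5


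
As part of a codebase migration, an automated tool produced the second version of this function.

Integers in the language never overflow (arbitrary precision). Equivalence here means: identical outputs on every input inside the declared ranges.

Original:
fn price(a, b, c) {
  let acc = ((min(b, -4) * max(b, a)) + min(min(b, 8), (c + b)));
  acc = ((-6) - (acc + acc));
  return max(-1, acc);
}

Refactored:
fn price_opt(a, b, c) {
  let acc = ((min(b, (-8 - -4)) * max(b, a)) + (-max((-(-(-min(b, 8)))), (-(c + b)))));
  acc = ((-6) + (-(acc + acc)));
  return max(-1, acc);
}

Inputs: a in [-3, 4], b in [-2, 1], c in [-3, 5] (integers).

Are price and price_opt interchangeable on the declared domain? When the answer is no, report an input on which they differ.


Changes here: min/max/abs usage differs, plus constant usage differs, plus arithmetic usage differs; the full 288-point sweep finds no disagreement.
verdict: equivalent


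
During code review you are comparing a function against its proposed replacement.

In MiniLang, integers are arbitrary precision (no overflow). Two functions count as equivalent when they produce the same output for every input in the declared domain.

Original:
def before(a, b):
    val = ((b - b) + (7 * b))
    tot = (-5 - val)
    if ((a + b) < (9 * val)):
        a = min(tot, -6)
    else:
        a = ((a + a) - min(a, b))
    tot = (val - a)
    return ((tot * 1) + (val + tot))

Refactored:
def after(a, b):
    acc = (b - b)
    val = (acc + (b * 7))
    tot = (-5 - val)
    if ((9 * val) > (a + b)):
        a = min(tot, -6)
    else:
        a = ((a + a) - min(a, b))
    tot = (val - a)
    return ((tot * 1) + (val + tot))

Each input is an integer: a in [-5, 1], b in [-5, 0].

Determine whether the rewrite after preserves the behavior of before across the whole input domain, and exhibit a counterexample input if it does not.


Differences: statement counts differ; also comparison usage differs; also local variable names differ — yet all 42 inputs agree.
verdict: equivalent


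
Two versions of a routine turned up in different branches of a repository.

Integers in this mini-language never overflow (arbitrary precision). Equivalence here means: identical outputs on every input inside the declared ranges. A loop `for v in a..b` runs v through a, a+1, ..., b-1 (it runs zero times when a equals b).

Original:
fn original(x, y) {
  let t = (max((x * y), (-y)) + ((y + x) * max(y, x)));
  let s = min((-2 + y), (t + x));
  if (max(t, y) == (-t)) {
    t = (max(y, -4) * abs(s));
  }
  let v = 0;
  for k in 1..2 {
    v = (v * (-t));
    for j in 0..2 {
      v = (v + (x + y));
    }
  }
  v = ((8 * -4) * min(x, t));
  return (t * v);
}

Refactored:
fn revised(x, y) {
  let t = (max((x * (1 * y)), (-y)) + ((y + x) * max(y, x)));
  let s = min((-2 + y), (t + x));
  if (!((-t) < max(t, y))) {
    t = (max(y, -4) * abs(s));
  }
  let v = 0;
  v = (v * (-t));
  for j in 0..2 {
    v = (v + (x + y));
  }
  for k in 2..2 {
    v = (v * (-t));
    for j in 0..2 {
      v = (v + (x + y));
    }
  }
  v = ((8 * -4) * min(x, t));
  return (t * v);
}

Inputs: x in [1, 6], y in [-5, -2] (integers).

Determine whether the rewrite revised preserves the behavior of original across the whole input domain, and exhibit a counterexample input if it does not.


These are not equivalent — on x=2, y=-5 the outputs split (-32 vs -25088).
original: t=-1, then s=-7, then (max(t, y) == (-t)) is false, then v=0, then (k=1), then v=0, then (j=0), then v=-3, then (j=1), then v=-6, then v=32, then returns -32
revised: t=-1, then s=-7, then (!((-t) < max(t, y))) is true, then t=-28, then v=0, then v=0, then (j=0), then v=-3, then (j=1), then v=-6, then the loop over k runs zero times, then v=896, then returns -25088
verdict: not equivalent; witness: x=2, y=-5


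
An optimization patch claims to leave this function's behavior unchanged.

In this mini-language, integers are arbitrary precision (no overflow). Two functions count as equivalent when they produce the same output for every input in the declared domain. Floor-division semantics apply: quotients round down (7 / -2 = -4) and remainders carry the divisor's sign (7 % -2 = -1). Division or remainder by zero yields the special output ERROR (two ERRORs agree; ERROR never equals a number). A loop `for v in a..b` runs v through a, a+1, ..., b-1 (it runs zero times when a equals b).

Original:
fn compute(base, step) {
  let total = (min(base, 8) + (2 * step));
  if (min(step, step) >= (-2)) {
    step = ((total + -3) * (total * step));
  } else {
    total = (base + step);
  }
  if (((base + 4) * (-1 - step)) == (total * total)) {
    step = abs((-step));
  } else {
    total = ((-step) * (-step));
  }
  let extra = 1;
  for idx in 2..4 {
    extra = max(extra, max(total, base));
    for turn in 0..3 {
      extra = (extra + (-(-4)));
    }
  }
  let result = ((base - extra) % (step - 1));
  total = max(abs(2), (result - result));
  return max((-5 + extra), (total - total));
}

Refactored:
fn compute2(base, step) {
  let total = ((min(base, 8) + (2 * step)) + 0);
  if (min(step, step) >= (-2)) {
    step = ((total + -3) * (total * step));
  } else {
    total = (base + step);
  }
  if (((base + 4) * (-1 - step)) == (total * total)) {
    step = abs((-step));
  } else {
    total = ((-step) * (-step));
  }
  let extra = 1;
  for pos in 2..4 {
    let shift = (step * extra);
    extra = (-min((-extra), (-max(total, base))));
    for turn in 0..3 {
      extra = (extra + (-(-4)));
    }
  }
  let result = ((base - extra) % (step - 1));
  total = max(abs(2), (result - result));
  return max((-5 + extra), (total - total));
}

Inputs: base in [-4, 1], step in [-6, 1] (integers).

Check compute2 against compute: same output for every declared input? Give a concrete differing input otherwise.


Reading the diff, among the changes: min/max/abs usage differs, and constant usage differs, and arithmetic usage differs, and local variable names differ, and statement counts differ.
One worked example (base=-1, step=-6) — compute: total becomes -13; next (min(step, step) >= (-2)) evaluates to false; next total becomes -7; next (((base + 4) * (-1 - step)) == (total * total)) evaluates to false; next total becomes 36; next extra becomes 1; next at idx=2:; next extra becomes 36; next at turn=0:; next extra becomes 40; next at turn=1:; next extra becomes 44; next at turn=2:; next extra becomes 48; next at idx=3:; next extra becomes 48; next at turn=0:; next extra becomes 52; next at turn=1:; next extra becomes 56; next at turn=2:; next extra becomes 60; next result becomes -5; next total becomes 2; next final value 55; compute2: total becomes -13; next (min(step, step) >= (-2)) evaluates to false; next total becomes -7; next (((base + 4) * (-1 - step)) == (total * total)) evaluates to false; next total becomes 36; next extra becomes 1; next at pos=2:; next shift becomes -6; next extra becomes 36; next at turn=0:; next extra becomes 40; next at turn=1:; next extra becomes 44; next at turn=2:; next extra becomes 48; next at pos=3:; next shift becomes -288; next extra becomes 48; next at turn=0:; next extra becomes 52; next at turn=1:; next extra becomes 56; next at turn=2:; next extra becomes 60; next result becomes -5; next total becomes 2; next final value 55; agreement on 55.
An exhaustive pass over the 48 declared inputs shows identical outputs.
verdict: equivalent


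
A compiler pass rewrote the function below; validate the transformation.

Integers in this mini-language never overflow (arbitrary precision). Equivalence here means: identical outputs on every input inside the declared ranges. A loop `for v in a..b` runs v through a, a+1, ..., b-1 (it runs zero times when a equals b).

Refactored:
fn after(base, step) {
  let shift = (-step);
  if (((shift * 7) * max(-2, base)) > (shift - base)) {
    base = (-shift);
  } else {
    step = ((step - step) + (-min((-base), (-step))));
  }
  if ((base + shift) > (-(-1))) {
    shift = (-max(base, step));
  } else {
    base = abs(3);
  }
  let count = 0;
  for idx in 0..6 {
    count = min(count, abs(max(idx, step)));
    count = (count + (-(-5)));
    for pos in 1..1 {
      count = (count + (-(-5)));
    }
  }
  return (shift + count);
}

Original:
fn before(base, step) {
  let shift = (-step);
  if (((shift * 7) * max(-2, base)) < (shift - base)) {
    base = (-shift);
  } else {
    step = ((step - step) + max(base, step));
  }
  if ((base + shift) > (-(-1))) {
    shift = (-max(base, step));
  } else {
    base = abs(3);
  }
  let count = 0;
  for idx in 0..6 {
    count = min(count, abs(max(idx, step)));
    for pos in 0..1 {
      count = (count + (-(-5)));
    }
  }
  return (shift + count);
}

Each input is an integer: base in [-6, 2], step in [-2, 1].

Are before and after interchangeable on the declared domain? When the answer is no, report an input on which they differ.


The rewrite breaks on base=0, step=-2, where the results are 12 and 10.
before: shift := 2 | (((shift * 7) * max(-2, base)) < (shift - base)): true | base := -2 | ((base + shift) > (-(-1))): false | base := 3 | count := 0 | iter idx=0: | count := 0 | iter pos=0: | count := 5 | iter idx=1: | count := 1 | iter pos=0: | count := 6 | iter idx=2: | count := 2 | iter pos=0: | count := 7 | iter idx=3: | count := 3 | iter pos=0: | count := 8 | iter idx=4: | count := 4 | iter pos=0: | count := 9 | iter idx=5: | count := 5 | iter pos=0: | count := 10 | result 12
after: shift := 2 | (((shift * 7) * max(-2, base)) > (shift - base)): false | step := 0 | ((base + shift) > (-(-1))): true | shift := 0 | count := 0 | iter idx=0: | count := 0 | count := 5 | loop over pos: empty range | iter idx=1: | count := 1 | count := 6 | loop over pos: empty range | iter idx=2: | count := 2 | count := 7 | loop over pos: empty range | iter idx=3: | count := 3 | count := 8 | loop over pos: empty range | iter idx=4: | count := 4 | count := 9 | loop over pos: empty range | iter idx=5: | count := 5 | count := 10 | loop over pos: empty range | result 10
verdict: not equivalent; witness: base=0, step=-2


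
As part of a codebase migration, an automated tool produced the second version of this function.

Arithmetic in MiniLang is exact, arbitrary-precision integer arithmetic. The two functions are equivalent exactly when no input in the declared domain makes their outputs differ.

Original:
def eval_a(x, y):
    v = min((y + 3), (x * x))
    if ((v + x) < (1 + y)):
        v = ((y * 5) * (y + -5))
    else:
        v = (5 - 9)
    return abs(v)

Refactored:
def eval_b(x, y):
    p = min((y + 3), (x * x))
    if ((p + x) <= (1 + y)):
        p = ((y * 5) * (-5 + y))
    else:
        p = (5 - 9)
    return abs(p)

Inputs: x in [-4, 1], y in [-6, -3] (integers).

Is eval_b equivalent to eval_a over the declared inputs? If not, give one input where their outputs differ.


Try x=-2, y=-6.
eval_a: v = -3; ((v + x) < (1 + y)) -> false; v = -4; return 4
eval_b: p = -3; ((p + x) <= (1 + y)) -> true; p = 330; return 330
4 and 330 differ, so these are not the same function on this domain.
verdict: not equivalent; witness: x=-2, y=-6


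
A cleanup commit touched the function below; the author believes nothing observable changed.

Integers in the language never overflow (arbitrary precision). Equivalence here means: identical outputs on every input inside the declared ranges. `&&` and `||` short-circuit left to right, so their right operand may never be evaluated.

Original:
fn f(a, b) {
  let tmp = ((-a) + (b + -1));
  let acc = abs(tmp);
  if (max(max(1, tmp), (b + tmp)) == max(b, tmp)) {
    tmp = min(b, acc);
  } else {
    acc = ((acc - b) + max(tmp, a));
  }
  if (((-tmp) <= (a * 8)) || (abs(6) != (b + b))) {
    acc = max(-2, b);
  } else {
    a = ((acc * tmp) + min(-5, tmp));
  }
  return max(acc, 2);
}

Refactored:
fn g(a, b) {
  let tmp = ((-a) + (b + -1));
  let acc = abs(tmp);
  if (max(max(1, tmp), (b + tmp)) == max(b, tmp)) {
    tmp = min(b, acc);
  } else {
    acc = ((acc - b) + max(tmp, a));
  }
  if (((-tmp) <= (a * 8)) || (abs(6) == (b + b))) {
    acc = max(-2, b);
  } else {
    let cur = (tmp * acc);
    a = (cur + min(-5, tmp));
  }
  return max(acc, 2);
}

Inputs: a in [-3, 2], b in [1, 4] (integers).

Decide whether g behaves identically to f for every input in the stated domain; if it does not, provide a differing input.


Evaluate both at a=-3, b=1.
f: tmp := 3 | acc := 3 | (max(max(1, tmp), (b + tmp)) == max(b, tmp)): false | acc := 5 | (((-tmp) <= (a * 8)) || (abs(6) != (b + b))): true | acc := 1 | result 2
g: tmp := 3 | acc := 3 | (max(max(1, tmp), (b + tmp)) == max(b, tmp)): false | acc := 5 | (((-tmp) <= (a * 8)) || (abs(6) == (b + b))): false | cur := 15 | a := 10 | result 5
2 and 5 differ, so these are not the same function on this domain.
verdict: not equivalent; witness: a=-3, b=1


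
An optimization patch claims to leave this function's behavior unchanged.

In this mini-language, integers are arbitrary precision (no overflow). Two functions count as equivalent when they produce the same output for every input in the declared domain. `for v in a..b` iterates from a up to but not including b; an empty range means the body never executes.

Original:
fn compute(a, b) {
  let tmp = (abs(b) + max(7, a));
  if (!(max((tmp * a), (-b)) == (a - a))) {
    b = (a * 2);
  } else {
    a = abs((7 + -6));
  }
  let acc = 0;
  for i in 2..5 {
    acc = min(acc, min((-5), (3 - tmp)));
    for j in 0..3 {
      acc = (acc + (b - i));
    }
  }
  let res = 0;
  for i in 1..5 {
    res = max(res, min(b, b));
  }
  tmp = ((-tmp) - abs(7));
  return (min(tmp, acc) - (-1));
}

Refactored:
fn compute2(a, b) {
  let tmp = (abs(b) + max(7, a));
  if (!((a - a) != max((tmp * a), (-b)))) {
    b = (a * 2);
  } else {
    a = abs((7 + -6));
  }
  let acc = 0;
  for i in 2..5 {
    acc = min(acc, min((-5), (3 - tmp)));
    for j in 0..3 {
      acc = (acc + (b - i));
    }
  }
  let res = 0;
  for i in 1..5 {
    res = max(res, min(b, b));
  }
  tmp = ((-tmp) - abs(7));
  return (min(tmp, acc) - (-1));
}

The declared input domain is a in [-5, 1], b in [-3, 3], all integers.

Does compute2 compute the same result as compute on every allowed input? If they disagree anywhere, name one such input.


Input a=-5, b=-3: -123 from compute versus -60 from compute2.
verdict: not equivalent; witness: a=-5, b=-3


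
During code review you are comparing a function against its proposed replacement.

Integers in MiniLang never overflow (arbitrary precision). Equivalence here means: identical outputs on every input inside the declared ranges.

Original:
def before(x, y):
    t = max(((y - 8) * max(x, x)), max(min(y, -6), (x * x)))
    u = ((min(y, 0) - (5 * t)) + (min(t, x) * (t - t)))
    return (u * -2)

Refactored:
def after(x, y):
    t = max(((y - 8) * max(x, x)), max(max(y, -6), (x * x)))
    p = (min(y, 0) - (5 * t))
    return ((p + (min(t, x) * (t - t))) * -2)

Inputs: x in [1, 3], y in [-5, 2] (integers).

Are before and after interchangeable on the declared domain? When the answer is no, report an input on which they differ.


Consider the input x=1, y=2.
before: t=1, then u=-5, then returns 10
after: t=2, then p=-10, then returns 20
10 and 20 differ, so these are not the same function on this domain.
verdict: not equivalent; witness: x=1, y=2


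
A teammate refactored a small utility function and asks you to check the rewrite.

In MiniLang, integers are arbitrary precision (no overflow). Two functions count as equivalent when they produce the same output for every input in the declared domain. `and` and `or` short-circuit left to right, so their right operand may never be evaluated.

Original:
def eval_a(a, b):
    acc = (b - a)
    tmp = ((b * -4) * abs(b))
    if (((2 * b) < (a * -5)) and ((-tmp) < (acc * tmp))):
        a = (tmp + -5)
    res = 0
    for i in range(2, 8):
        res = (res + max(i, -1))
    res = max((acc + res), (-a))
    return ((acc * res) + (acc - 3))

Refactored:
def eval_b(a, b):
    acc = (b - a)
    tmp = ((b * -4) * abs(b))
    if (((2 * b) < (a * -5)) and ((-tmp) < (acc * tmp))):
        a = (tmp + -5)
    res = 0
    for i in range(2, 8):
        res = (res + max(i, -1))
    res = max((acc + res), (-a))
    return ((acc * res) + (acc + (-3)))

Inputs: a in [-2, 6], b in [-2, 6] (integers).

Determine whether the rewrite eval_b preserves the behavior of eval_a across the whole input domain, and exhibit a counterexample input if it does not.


The two are interchangeable: arithmetic usage differs, and every declared input agrees.
Spot check at a=5, b=-1 — eval_a: acc becomes -6; next tmp becomes 4; next (((2 * b) < (a * -5)) and ((-tmp) < (acc * tmp))) evaluates to false; next res becomes 0; next at i=2:; next res becomes 2; next at i=3:; next res becomes 5; next at i=4:; next res becomes 9; next at i=5:; next res becomes 14; next at i=6:; next res becomes 20; next at i=7:; next res becomes 27; next res becomes 21; next final value -135. eval_b: acc becomes -6; next tmp becomes 4; next (((2 * b) < (a * -5)) and ((-tmp) < (acc * tmp))) evaluates to false; next res becomes 0; next at i=2:; next res becomes 2; next at i=3:; next res becomes 5; next at i=4:; next res becomes 9; next at i=5:; next res becomes 14; next at i=6:; next res becomes 20; next at i=7:; next res becomes 27; next res becomes 21; next final value -135. Both give -135.
Across all 81 domain points the two functions coincide.
verdict: equivalent
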